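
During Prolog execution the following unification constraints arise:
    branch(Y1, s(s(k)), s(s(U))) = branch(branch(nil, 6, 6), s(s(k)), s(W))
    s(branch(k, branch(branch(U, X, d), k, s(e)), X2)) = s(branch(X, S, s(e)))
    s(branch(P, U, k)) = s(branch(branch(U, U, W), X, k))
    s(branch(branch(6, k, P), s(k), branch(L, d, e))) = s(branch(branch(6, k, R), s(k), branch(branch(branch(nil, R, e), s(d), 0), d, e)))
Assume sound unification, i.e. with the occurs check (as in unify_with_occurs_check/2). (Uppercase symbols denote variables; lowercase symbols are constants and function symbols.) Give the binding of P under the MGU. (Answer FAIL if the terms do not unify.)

branch(k, k, s(k))

Decompose branch/3: Y1 = branch(nil, 6, 6),  s(s(k)) = s(s(k)),  s(s(U)) = s(W).
Bind Y1 := branch(nil, 6, 6); no other remaining equation mentions Y1.
Delete trivial equation s(s(k)) = s(s(k)).
Decompose s/1: s(U) = W.
Bind W := s(U); substituting into the one remaining equation that mentions W gives: s(branch(P, U, k)) = s(branch(branch(U, U, s(U)), X, k)).
Decompose s/1: branch(k, branch(branch(U, X, d), k, s(e)), X2) = branch(X, S, s(e)).
Decompose branch/3: k = X,  branch(branch(U, X, d), k, s(e)) = S,  X2 = s(e).
Bind X := k; substituting into the 2 remaining equations that mention X gives: branch(branch(U, k, d), k, s(e)) = S,  s(branch(P, U, k)) = s(branch(branch(U, U, s(U)), k, k)).
Bind S := branch(branch(U, k, d), k, s(e)); no other remaining equation mentions S.
Bind X2 := s(e); no other remaining equation mentions X2.
Decompose s/1: branch(P, U, k) = branch(branch(U, U, s(U)), k, k).
Decompose branch/3: P = branch(U, U, s(U)),  U = k,  k = k.
Bind P := branch(U, U, s(U)); substituting into the one remaining equation that mentions P gives: s(branch(branch(6, k, branch(U, U, s(U))), s(k), branch(L, d, e))) = s(branch(branch(6, k, R), s(k), branch(branch(branch(nil, R, e), s(d), 0), d, e))).
Bind U := k; substituting into the one remaining equation that mentions U gives: s(branch(branch(6, k, branch(k, k, s(k))), s(k), branch(L, d, e))) = s(branch(branch(6, k, R), s(k), branch(branch(branch(nil, R, e), s(d), 0), d, e))). Substituting into the earlier bindings gives W := s(k), S := branch(branch(k, k, d), k, s(e)), P := branch(k, k, s(k)).
Delete trivial equation k = k.
Decompose s/1: branch(branch(6, k, branch(k, k, s(k))), s(k), branch(L, d, e)) = branch(branch(6, k, R), s(k), branch(branch(branch(nil, R, e), s(d), 0), d, e)).
Decompose branch/3: branch(6, k, branch(k, k, s(k))) = branch(6, k, R),  s(k) = s(k),  branch(L, d, e) = branch(branch(branch(nil, R, e), s(d), 0), d, e).
Decompose branch/3: 6 = 6,  k = k,  branch(k, k, s(k)) = R.
Delete trivial equation 6 = 6.
Delete trivial equation k = k.
Bind R := branch(k, k, s(k)); substituting into the one remaining equation that mentions R gives: branch(L, d, e) = branch(branch(branch(nil, branch(k, k, s(k)), e), s(d), 0), d, e).
Delete trivial equation s(k) = s(k).
Decompose branch/3: L = branch(branch(nil, branch(k, k, s(k)), e), s(d), 0),  d = d,  e = e.
Bind L := branch(branch(nil, branch(k, k, s(k)), e), s(d), 0); no other remaining equation mentions L.
Delete trivial equation d = d.
Delete trivial equation e = e.
MGU = { Y1 = branch(nil, 6, 6), W = s(k), X = k, S = branch(branch(k, k, d), k, s(e)), X2 = s(e), P = branch(k, k, s(k)), U = k, R = branch(k, k, s(k)), L = branch(branch(nil, branch(k, k, s(k)), e), s(d), 0) }, so P = branch(k, k, s(k)).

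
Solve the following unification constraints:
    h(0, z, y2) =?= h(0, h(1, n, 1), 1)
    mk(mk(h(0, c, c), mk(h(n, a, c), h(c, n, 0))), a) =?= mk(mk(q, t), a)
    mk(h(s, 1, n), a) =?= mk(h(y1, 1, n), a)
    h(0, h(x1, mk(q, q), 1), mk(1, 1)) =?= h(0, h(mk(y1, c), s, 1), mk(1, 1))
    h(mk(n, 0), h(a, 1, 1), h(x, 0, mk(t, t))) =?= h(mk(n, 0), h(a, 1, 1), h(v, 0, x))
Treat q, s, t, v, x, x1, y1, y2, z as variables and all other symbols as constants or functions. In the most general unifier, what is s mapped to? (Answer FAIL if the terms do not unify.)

mk(h(0, c, c), h(0, c, c))

Decompose h/3: 0 =?= 0,  z =?= h(1, n, 1),  y2 =?= 1.
Delete trivial equation 0 =?= 0.
Bind z := h(1, n, 1); no other remaining equation mentions z.
Bind y2 := 1; no other remaining equation mentions y2.
Decompose mk/2: mk(h(0, c, c), mk(h(n, a, c), h(c, n, 0))) =?= mk(q, t),  a =?= a.
Decompose mk/2: h(0, c, c) =?= q,  mk(h(n, a, c), h(c, n, 0)) =?= t.
Bind q := h(0, c, c); substituting into the one remaining equation that mentions q gives: h(0, h(x1, mk(h(0, c, c), h(0, c, c)), 1), mk(1, 1)) =?= h(0, h(mk(y1, c), s, 1), mk(1, 1)).
Bind t := mk(h(n, a, c), h(c, n, 0)); substituting into the one remaining equation that mentions t gives: h(mk(n, 0), h(a, 1, 1), h(x, 0, mk(mk(h(n, a, c), h(c, n, 0)), mk(h(n, a, c), h(c, n, 0))))) =?= h(mk(n, 0), h(a, 1, 1), h(v, 0, x)).
Delete trivial equation a =?= a.
Decompose mk/2: h(s, 1, n) =?= h(y1, 1, n),  a =?= a.
Decompose h/3: s =?= y1,  1 =?= 1,  n =?= n.
Bind s := y1; substituting into the one remaining equation that mentions s gives: h(0, h(x1, mk(h(0, c, c), h(0, c, c)), 1), mk(1, 1)) =?= h(0, h(mk(y1, c), y1, 1), mk(1, 1)).
Delete trivial equation 1 =?= 1.
Delete trivial equation n =?= n.
Delete trivial equation a =?= a.
Decompose h/3: 0 =?= 0,  h(x1, mk(h(0, c, c), h(0, c, c)), 1) =?= h(mk(y1, c), y1, 1),  mk(1, 1) =?= mk(1, 1).
Delete trivial equation 0 =?= 0.
Decompose h/3: x1 =?= mk(y1, c),  mk(h(0, c, c), h(0, c, c)) =?= y1,  1 =?= 1.
Bind x1 := mk(y1, c); no other remaining equation mentions x1.
Bind y1 := mk(h(0, c, c), h(0, c, c)); no other remaining equation mentions y1. Substituting into the earlier bindings gives s := mk(h(0, c, c), h(0, c, c)), x1 := mk(mk(h(0, c, c), h(0, c, c)), c).
Delete trivial equation 1 =?= 1.
Delete trivial equation mk(1, 1) =?= mk(1, 1).
Decompose h/3: mk(n, 0) =?= mk(n, 0),  h(a, 1, 1) =?= h(a, 1, 1),  h(x, 0, mk(mk(h(n, a, c), h(c, n, 0)), mk(h(n, a, c), h(c, n, 0)))) =?= h(v, 0, x).
Delete trivial equation mk(n, 0) =?= mk(n, 0).
Delete trivial equation h(a, 1, 1) =?= h(a, 1, 1).
Decompose h/3: x =?= v,  0 =?= 0,  mk(mk(h(n, a, c), h(c, n, 0)), mk(h(n, a, c), h(c, n, 0))) =?= x.
Bind x := v; substituting into the one remaining equation that mentions x gives: mk(mk(h(n, a, c), h(c, n, 0)), mk(h(n, a, c), h(c, n, 0))) =?= v.
Delete trivial equation 0 =?= 0.
Bind v := mk(mk(h(n, a, c), h(c, n, 0)), mk(h(n, a, c), h(c, n, 0))). Substituting into the earlier binding gives x := mk(mk(h(n, a, c), h(c, n, 0)), mk(h(n, a, c), h(c, n, 0))).
MGU = { z := h(1, n, 1), y2 := 1, q := h(0, c, c), t := mk(h(n, a, c), h(c, n, 0)), s := mk(h(0, c, c), h(0, c, c)), x1 := mk(mk(h(0, c, c), h(0, c, c)), c), y1 := mk(h(0, c, c), h(0, c, c)), x := mk(mk(h(n, a, c), h(c, n, 0)), mk(h(n, a, c), h(c, n, 0))), v := mk(mk(h(n, a, c), h(c, n, 0)), mk(h(n, a, c), h(c, n, 0))) }, so s := mk(h(0, c, c), h(0, c, c)).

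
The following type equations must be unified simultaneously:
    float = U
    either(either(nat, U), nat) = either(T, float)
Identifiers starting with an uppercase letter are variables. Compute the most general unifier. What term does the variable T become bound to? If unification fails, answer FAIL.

FAIL

Bind U := float; substituting into the remaining equation gives: either(either(nat, float), nat) = either(T, float).
Decompose either/2: either(nat, float) = T,  nat = float.
Bind T := either(nat, float); no other remaining equation mentions T.
Clash: constants nat and float differ; no unifier exists.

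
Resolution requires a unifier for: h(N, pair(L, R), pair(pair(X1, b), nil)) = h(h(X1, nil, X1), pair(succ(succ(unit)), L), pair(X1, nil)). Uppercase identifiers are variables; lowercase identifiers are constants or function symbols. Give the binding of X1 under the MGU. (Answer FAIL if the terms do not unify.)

Decompose h/3: N = h(X1, nil, X1),  pair(L, R) = pair(succ(succ(unit)), L),  pair(pair(X1, b), nil) = pair(X1, nil).
Bind N := h(X1, nil, X1); no other remaining equation mentions N.
Decompose pair/2: L = succ(succ(unit)),  R = L.
Bind L := succ(succ(unit)); substituting into the one remaining equation that mentions L gives: R = succ(succ(unit)).
Bind R := succ(succ(unit)); no other remaining equation mentions R.
Decompose pair/2: pair(X1, b) = X1,  nil = nil.
Occurs check fails: X1 occurs in pair(X1, b); the equation X1 = pair(X1, b) has no finite solution.

FAIL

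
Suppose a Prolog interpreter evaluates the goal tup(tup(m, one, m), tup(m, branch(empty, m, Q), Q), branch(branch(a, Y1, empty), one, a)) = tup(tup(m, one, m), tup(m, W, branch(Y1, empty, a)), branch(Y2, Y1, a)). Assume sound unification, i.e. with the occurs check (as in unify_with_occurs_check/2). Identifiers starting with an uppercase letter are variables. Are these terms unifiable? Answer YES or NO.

YES

Decompose tup/3: tup(m, one, m) = tup(m, one, m),  tup(m, branch(empty, m, Q), Q) = tup(m, W, branch(Y1, empty, a)),  branch(branch(a, Y1, empty), one, a) = branch(Y2, Y1, a).
Delete trivial equation tup(m, one, m) = tup(m, one, m).
Decompose tup/3: m = m,  branch(empty, m, Q) = W,  Q = branch(Y1, empty, a).
Delete trivial equation m = m.
Bind W := branch(empty, m, Q); no other remaining equation mentions W.
Bind Q := branch(Y1, empty, a); no other remaining equation mentions Q. Substituting into the earlier binding gives W := branch(empty, m, branch(Y1, empty, a)).
Decompose branch/3: branch(a, Y1, empty) = Y2,  one = Y1,  a = a.
Bind Y2 := branch(a, Y1, empty); no other remaining equation mentions Y2.
Bind Y1 := one; no other remaining equation mentions Y1. Substituting into the earlier bindings gives W := branch(empty, m, branch(one, empty, a)), Q := branch(one, empty, a), Y2 := branch(a, one, empty).
Delete trivial equation a = a.
No equations remain and no clash or occurs-check failure arose, so a unifier exists.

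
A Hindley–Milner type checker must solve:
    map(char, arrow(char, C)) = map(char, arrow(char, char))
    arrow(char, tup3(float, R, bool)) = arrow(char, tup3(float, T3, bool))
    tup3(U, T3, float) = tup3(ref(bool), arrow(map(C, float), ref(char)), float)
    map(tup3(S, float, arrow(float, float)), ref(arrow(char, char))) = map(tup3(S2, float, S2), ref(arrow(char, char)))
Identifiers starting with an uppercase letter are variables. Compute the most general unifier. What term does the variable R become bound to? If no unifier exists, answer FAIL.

Decompose map/2: char = char,  arrow(char, C) = arrow(char, char).
Delete trivial equation char = char.
Decompose arrow/2: char = char,  C = char.
Delete trivial equation char = char.
Bind C := char; substituting into the one remaining equation that mentions C gives: tup3(U, T3, float) = tup3(ref(bool), arrow(map(char, float), ref(char)), float).
Decompose arrow/2: char = char,  tup3(float, R, bool) = tup3(float, T3, bool).
Delete trivial equation char = char.
Decompose tup3/3: float = float,  R = T3,  bool = bool.
Delete trivial equation float = float.
Bind R := T3; no other remaining equation mentions R.
Delete trivial equation bool = bool.
Decompose tup3/3: U = ref(bool),  T3 = arrow(map(char, float), ref(char)),  float = float.
Bind U := ref(bool); no other remaining equation mentions U.
Bind T3 := arrow(map(char, float), ref(char)); no other remaining equation mentions T3. Substituting into the earlier binding gives R := arrow(map(char, float), ref(char)).
Delete trivial equation float = float.
Decompose map/2: tup3(S, float, arrow(float, float)) = tup3(S2, float, S2),  ref(arrow(char, char)) = ref(arrow(char, char)).
Decompose tup3/3: S = S2,  float = float,  arrow(float, float) = S2.
Bind S := S2; no other remaining equation mentions S.
Delete trivial equation float = float.
Bind S2 := arrow(float, float); no other remaining equation mentions S2. Substituting into the earlier binding gives S := arrow(float, float).
Delete trivial equation ref(arrow(char, char)) = ref(arrow(char, char)).
MGU = { C ↦ char, R ↦ arrow(map(char, float), ref(char)), U ↦ ref(bool), T3 ↦ arrow(map(char, float), ref(char)), S ↦ arrow(float, float), S2 ↦ arrow(float, float) }, so R ↦ arrow(map(char, float), ref(char)).

arrow(map(char, float), ref(char))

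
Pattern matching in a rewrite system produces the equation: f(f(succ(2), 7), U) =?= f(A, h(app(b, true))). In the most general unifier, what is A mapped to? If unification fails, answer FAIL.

Decompose f/2: f(succ(2), 7) =?= A,  U =?= h(app(b, true)).
Bind A := f(succ(2), 7); no other remaining equation mentions A.
Bind U := h(app(b, true)).
MGU = { A ↦ f(succ(2), 7), U ↦ h(app(b, true)) }, so A ↦ f(succ(2), 7).

f(succ(2), 7)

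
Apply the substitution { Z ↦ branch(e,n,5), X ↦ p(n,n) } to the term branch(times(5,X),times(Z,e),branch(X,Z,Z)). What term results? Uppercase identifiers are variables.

Replace each occurrence of Z with branch(e,n,5).
Replace each occurrence of X with p(n,n).
Result: branch(times(5,p(n,n)),times(branch(e,n,5),e),branch(p(n,n),branch(e,n,5),branch(e,n,5))).

branch(times(5,p(n,n)),times(branch(e,n,5),e),branch(p(n,n),branch(e,n,5),branch(e,n,5)))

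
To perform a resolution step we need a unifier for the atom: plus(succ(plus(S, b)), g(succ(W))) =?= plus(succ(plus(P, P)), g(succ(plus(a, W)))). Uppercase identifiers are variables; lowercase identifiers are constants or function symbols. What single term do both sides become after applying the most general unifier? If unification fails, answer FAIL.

FAIL

Decompose plus/2: succ(plus(S, b)) =?= succ(plus(P, P)),  g(succ(W)) =?= g(succ(plus(a, W))).
Decompose succ/1: plus(S, b) =?= plus(P, P).
Decompose plus/2: S =?= P,  b =?= P.
Bind S := P; no other remaining equation mentions S.
Bind P := b; no other remaining equation mentions P. Substituting into the earlier binding gives S := b.
Decompose g/1: succ(W) =?= succ(plus(a, W)).
Decompose succ/1: W =?= plus(a, W).
Occurs check fails: W occurs in plus(a, W); the equation W =?= plus(a, W) has no finite solution.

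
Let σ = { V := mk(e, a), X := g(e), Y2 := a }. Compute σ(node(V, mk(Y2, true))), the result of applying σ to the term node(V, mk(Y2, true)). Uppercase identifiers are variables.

Replace each occurrence of V with mk(e, a).
Replace each occurrence of Y2 with a.
Result: node(mk(e, a), mk(a, true)).

node(mk(e, a), mk(a, true))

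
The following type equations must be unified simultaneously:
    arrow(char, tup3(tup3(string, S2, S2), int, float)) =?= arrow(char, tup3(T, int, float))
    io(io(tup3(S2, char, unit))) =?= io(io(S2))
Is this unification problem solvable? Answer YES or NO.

Decompose arrow/2: char =?= char,  tup3(tup3(string, S2, S2), int, float) =?= tup3(T, int, float).
Delete trivial equation char =?= char.
Decompose tup3/3: tup3(string, S2, S2) =?= T,  int =?= int,  float =?= float.
Bind T := tup3(string, S2, S2); no other remaining equation mentions T.
Delete trivial equation int =?= int.
Delete trivial equation float =?= float.
Decompose io/1: io(tup3(S2, char, unit)) =?= io(S2).
Decompose io/1: tup3(S2, char, unit) =?= S2.
Occurs check fails: S2 occurs in tup3(S2, char, unit); the equation S2 =?= tup3(S2, char, unit) has no finite solution.

NO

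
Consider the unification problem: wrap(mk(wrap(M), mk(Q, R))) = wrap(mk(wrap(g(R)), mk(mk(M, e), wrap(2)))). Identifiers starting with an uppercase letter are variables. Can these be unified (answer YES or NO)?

Decompose wrap/1: mk(wrap(M), mk(Q, R)) = mk(wrap(g(R)), mk(mk(M, e), wrap(2))).
Decompose mk/2: wrap(M) = wrap(g(R)),  mk(Q, R) = mk(mk(M, e), wrap(2)).
Decompose wrap/1: M = g(R).
Bind M := g(R); substituting into the remaining equation gives: mk(Q, R) = mk(mk(g(R), e), wrap(2)).
Decompose mk/2: Q = mk(g(R), e),  R = wrap(2).
Bind Q := mk(g(R), e); no other remaining equation mentions Q.
Bind R := wrap(2). Substituting into the earlier bindings gives M := g(wrap(2)), Q := mk(g(wrap(2)), e).
No equations remain and no clash or occurs-check failure arose, so a unifier exists.

YES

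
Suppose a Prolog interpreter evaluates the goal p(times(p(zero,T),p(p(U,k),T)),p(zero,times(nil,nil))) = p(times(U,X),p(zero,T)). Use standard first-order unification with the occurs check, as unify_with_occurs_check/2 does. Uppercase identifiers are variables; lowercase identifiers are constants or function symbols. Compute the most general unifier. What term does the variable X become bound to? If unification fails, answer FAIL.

Decompose p/2: times(p(zero,T),p(p(U,k),T)) = times(U,X),  p(zero,times(nil,nil)) = p(zero,T).
Decompose times/2: p(zero,T) = U,  p(p(U,k),T) = X.
Bind U := p(zero,T); substituting into the one remaining equation that mentions U gives: p(p(p(zero,T),k),T) = X.
Bind X := p(p(p(zero,T),k),T); no other remaining equation mentions X.
Decompose p/2: zero = zero,  times(nil,nil) = T.
Delete trivial equation zero = zero.
Bind T := times(nil,nil). Substituting into the earlier bindings gives U := p(zero,times(nil,nil)), X := p(p(p(zero,times(nil,nil)),k),times(nil,nil)).
MGU = { U -> p(zero,times(nil,nil)), X -> p(p(p(zero,times(nil,nil)),k),times(nil,nil)), T -> times(nil,nil) }, so X -> p(p(p(zero,times(nil,nil)),k),times(nil,nil)).

p(p(p(zero,times(nil,nil)),k),times(nil,nil))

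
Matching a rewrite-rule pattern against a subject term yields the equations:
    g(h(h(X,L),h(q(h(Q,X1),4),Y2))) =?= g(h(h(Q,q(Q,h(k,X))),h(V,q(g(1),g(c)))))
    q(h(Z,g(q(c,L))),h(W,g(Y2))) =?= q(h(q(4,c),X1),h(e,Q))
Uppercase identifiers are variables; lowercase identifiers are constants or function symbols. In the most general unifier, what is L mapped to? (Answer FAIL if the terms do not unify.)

q(g(q(g(1),g(c))),h(k,g(q(g(1),g(c)))))

Decompose g/1: h(h(X,L),h(q(h(Q,X1),4),Y2)) =?= h(h(Q,q(Q,h(k,X))),h(V,q(g(1),g(c)))).
Decompose h/2: h(X,L) =?= h(Q,q(Q,h(k,X))),  h(q(h(Q,X1),4),Y2) =?= h(V,q(g(1),g(c))).
Decompose h/2: X =?= Q,  L =?= q(Q,h(k,X)).
Bind X := Q; substituting into the one remaining equation that mentions X gives: L =?= q(Q,h(k,Q)).
Bind L := q(Q,h(k,Q)); substituting into the one remaining equation that mentions L gives: q(h(Z,g(q(c,q(Q,h(k,Q))))),h(W,g(Y2))) =?= q(h(q(4,c),X1),h(e,Q)).
Decompose h/2: q(h(Q,X1),4) =?= V,  Y2 =?= q(g(1),g(c)).
Bind V := q(h(Q,X1),4); no other remaining equation mentions V.
Bind Y2 := q(g(1),g(c)); substituting into the remaining equation gives: q(h(Z,g(q(c,q(Q,h(k,Q))))),h(W,g(q(g(1),g(c))))) =?= q(h(q(4,c),X1),h(e,Q)).
Decompose q/2: h(Z,g(q(c,q(Q,h(k,Q))))) =?= h(q(4,c),X1),  h(W,g(q(g(1),g(c)))) =?= h(e,Q).
Decompose h/2: Z =?= q(4,c),  g(q(c,q(Q,h(k,Q)))) =?= X1.
Bind Z := q(4,c); no other remaining equation mentions Z.
Bind X1 := g(q(c,q(Q,h(k,Q)))); no other remaining equation mentions X1. Substituting into the earlier binding gives V := q(h(Q,g(q(c,q(Q,h(k,Q))))),4).
Decompose h/2: W =?= e,  g(q(g(1),g(c))) =?= Q.
Bind W := e; no other remaining equation mentions W.
Bind Q := g(q(g(1),g(c))). Substituting into the earlier bindings gives X := g(q(g(1),g(c))), L := q(g(q(g(1),g(c))),h(k,g(q(g(1),g(c))))), V := q(h(g(q(g(1),g(c))),g(q(c,q(g(q(g(1),g(c))),h(k,g(q(g(1),g(c)))))))),4), X1 := g(q(c,q(g(q(g(1),g(c))),h(k,g(q(g(1),g(c))))))).
MGU = { X ↦ g(q(g(1),g(c))), L ↦ q(g(q(g(1),g(c))),h(k,g(q(g(1),g(c))))), V ↦ q(h(g(q(g(1),g(c))),g(q(c,q(g(q(g(1),g(c))),h(k,g(q(g(1),g(c)))))))),4), Y2 ↦ q(g(1),g(c)), Z ↦ q(4,c), X1 ↦ g(q(c,q(g(q(g(1),g(c))),h(k,g(q(g(1),g(c))))))), W ↦ e, Q ↦ g(q(g(1),g(c))) }, so L ↦ q(g(q(g(1),g(c))),h(k,g(q(g(1),g(c))))).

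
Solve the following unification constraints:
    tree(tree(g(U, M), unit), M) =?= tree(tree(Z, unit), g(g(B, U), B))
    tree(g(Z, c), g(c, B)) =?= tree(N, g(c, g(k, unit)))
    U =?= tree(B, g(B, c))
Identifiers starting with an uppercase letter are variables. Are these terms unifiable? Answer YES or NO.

Decompose tree/2: tree(g(U, M), unit) =?= tree(Z, unit),  M =?= g(g(B, U), B).
Decompose tree/2: g(U, M) =?= Z,  unit =?= unit.
Bind Z := g(U, M); substituting into the one remaining equation that mentions Z gives: tree(g(g(U, M), c), g(c, B)) =?= tree(N, g(c, g(k, unit))).
Delete trivial equation unit =?= unit.
Bind M := g(g(B, U), B); substituting into the one remaining equation that mentions M gives: tree(g(g(U, g(g(B, U), B)), c), g(c, B)) =?= tree(N, g(c, g(k, unit))). Substituting into the earlier binding gives Z := g(U, g(g(B, U), B)).
Decompose tree/2: g(g(U, g(g(B, U), B)), c) =?= N,  g(c, B) =?= g(c, g(k, unit)).
Bind N := g(g(U, g(g(B, U), B)), c); no other remaining equation mentions N.
Decompose g/2: c =?= c,  B =?= g(k, unit).
Delete trivial equation c =?= c.
Bind B := g(k, unit); substituting into the remaining equation gives: U =?= tree(g(k, unit), g(g(k, unit), c)). Substituting into the earlier bindings gives Z := g(U, g(g(g(k, unit), U), g(k, unit))), M := g(g(g(k, unit), U), g(k, unit)), N := g(g(U, g(g(g(k, unit), U), g(k, unit))), c).
Bind U := tree(g(k, unit), g(g(k, unit), c)). Substituting into the earlier bindings gives Z := g(tree(g(k, unit), g(g(k, unit), c)), g(g(g(k, unit), tree(g(k, unit), g(g(k, unit), c))), g(k, unit))), M := g(g(g(k, unit), tree(g(k, unit), g(g(k, unit), c))), g(k, unit)), N := g(g(tree(g(k, unit), g(g(k, unit), c)), g(g(g(k, unit), tree(g(k, unit), g(g(k, unit), c))), g(k, unit))), c).
No equations remain and no clash or occurs-check failure arose, so a unifier exists.

YES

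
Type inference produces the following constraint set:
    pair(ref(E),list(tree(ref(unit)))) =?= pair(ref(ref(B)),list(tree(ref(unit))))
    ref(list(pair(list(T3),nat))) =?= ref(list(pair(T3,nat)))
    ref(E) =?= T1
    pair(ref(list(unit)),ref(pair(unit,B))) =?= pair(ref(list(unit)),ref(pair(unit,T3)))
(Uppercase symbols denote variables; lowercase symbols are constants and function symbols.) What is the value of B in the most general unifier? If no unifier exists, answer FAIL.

Decompose pair/2: ref(E) =?= ref(ref(B)),  list(tree(ref(unit))) =?= list(tree(ref(unit))).
Decompose ref/1: E =?= ref(B).
Bind E := ref(B); substituting into the one remaining equation that mentions E gives: ref(ref(B)) =?= T1.
Delete trivial equation list(tree(ref(unit))) =?= list(tree(ref(unit))).
Decompose ref/1: list(pair(list(T3),nat)) =?= list(pair(T3,nat)).
Decompose list/1: pair(list(T3),nat) =?= pair(T3,nat).
Decompose pair/2: list(T3) =?= T3,  nat =?= nat.
Occurs check fails: T3 occurs in list(T3); the equation T3 =?= list(T3) has no finite solution.

FAIL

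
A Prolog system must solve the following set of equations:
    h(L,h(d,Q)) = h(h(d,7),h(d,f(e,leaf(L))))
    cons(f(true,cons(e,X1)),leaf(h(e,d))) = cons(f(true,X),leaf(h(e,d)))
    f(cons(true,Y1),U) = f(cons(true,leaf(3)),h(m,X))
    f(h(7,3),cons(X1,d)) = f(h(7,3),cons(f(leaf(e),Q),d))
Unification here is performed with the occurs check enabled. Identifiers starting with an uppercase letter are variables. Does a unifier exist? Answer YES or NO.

YES

Decompose h/2: L = h(d,7),  h(d,Q) = h(d,f(e,leaf(L))).
Bind L := h(d,7); substituting into the one remaining equation that mentions L gives: h(d,Q) = h(d,f(e,leaf(h(d,7)))).
Decompose h/2: d = d,  Q = f(e,leaf(h(d,7))).
Delete trivial equation d = d.
Bind Q := f(e,leaf(h(d,7))); substituting into the one remaining equation that mentions Q gives: f(h(7,3),cons(X1,d)) = f(h(7,3),cons(f(leaf(e),f(e,leaf(h(d,7)))),d)).
Decompose cons/2: f(true,cons(e,X1)) = f(true,X),  leaf(h(e,d)) = leaf(h(e,d)).
Decompose f/2: true = true,  cons(e,X1) = X.
Delete trivial equation true = true.
Bind X := cons(e,X1); substituting into the one remaining equation that mentions X gives: f(cons(true,Y1),U) = f(cons(true,leaf(3)),h(m,cons(e,X1))).
Delete trivial equation leaf(h(e,d)) = leaf(h(e,d)).
Decompose f/2: cons(true,Y1) = cons(true,leaf(3)),  U = h(m,cons(e,X1)).
Decompose cons/2: true = true,  Y1 = leaf(3).
Delete trivial equation true = true.
Bind Y1 := leaf(3); no other remaining equation mentions Y1.
Bind U := h(m,cons(e,X1)); no other remaining equation mentions U.
Decompose f/2: h(7,3) = h(7,3),  cons(X1,d) = cons(f(leaf(e),f(e,leaf(h(d,7)))),d).
Delete trivial equation h(7,3) = h(7,3).
Decompose cons/2: X1 = f(leaf(e),f(e,leaf(h(d,7)))),  d = d.
Bind X1 := f(leaf(e),f(e,leaf(h(d,7)))); no other remaining equation mentions X1. Substituting into the earlier bindings gives X := cons(e,f(leaf(e),f(e,leaf(h(d,7))))), U := h(m,cons(e,f(leaf(e),f(e,leaf(h(d,7)))))).
Delete trivial equation d = d.
No equations remain and no clash or occurs-check failure arose, so a unifier exists.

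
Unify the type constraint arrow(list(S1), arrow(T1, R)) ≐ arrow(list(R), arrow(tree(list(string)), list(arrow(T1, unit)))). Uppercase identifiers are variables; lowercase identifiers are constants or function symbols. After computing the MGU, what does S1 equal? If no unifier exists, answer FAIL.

list(arrow(tree(list(string)), unit))

Decompose arrow/2: list(S1) ≐ list(R),  arrow(T1, R) ≐ arrow(tree(list(string)), list(arrow(T1, unit))).
Decompose list/1: S1 ≐ R.
Bind S1 := R; no other remaining equation mentions S1.
Decompose arrow/2: T1 ≐ tree(list(string)),  R ≐ list(arrow(T1, unit)).
Bind T1 := tree(list(string)); substituting into the remaining equation gives: R ≐ list(arrow(tree(list(string)), unit)).
Bind R := list(arrow(tree(list(string)), unit)). Substituting into the earlier binding gives S1 := list(arrow(tree(list(string)), unit)).
MGU = { S1 := list(arrow(tree(list(string)), unit)), T1 := tree(list(string)), R := list(arrow(tree(list(string)), unit)) }, so S1 := list(arrow(tree(list(string)), unit)).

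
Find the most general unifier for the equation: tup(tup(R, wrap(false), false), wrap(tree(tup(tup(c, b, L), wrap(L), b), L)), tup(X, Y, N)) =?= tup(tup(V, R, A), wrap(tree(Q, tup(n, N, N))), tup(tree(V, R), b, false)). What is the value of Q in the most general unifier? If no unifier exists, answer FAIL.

tup(tup(c, b, tup(n, false, false)), wrap(tup(n, false, false)), b)

Decompose tup/3: tup(R, wrap(false), false) =?= tup(V, R, A),  wrap(tree(tup(tup(c, b, L), wrap(L), b), L)) =?= wrap(tree(Q, tup(n, N, N))),  tup(X, Y, N) =?= tup(tree(V, R), b, false).
Decompose tup/3: R =?= V,  wrap(false) =?= R,  false =?= A.
Bind R := V; substituting into the 2 remaining equations that mention R gives: wrap(false) =?= V,  tup(X, Y, N) =?= tup(tree(V, V), b, false).
Bind V := wrap(false); substituting into the one remaining equation that mentions V gives: tup(X, Y, N) =?= tup(tree(wrap(false), wrap(false)), b, false). Substituting into the earlier binding gives R := wrap(false).
Bind A := false; no other remaining equation mentions A.
Decompose wrap/1: tree(tup(tup(c, b, L), wrap(L), b), L) =?= tree(Q, tup(n, N, N)).
Decompose tree/2: tup(tup(c, b, L), wrap(L), b) =?= Q,  L =?= tup(n, N, N).
Bind Q := tup(tup(c, b, L), wrap(L), b); no other remaining equation mentions Q.
Bind L := tup(n, N, N); no other remaining equation mentions L. Substituting into the earlier binding gives Q := tup(tup(c, b, tup(n, N, N)), wrap(tup(n, N, N)), b).
Decompose tup/3: X =?= tree(wrap(false), wrap(false)),  Y =?= b,  N =?= false.
Bind X := tree(wrap(false), wrap(false)); no other remaining equation mentions X.
Bind Y := b; no other remaining equation mentions Y.
Bind N := false. Substituting into the earlier bindings gives Q := tup(tup(c, b, tup(n, false, false)), wrap(tup(n, false, false)), b), L := tup(n, false, false).
MGU = { R := wrap(false), V := wrap(false), A := false, Q := tup(tup(c, b, tup(n, false, false)), wrap(tup(n, false, false)), b), L := tup(n, false, false), X := tree(wrap(false), wrap(false)), Y := b, N := false }, so Q := tup(tup(c, b, tup(n, false, false)), wrap(tup(n, false, false)), b).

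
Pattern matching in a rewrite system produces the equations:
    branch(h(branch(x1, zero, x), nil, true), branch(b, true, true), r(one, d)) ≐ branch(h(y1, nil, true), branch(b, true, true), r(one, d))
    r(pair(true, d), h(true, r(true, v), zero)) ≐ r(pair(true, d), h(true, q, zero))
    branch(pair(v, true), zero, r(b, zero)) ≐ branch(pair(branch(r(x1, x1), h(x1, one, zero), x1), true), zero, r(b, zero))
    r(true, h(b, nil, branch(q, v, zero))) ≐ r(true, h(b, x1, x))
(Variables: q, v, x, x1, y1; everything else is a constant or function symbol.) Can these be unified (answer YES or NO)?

YES

Decompose branch/3: h(branch(x1, zero, x), nil, true) ≐ h(y1, nil, true),  branch(b, true, true) ≐ branch(b, true, true),  r(one, d) ≐ r(one, d).
Decompose h/3: branch(x1, zero, x) ≐ y1,  nil ≐ nil,  true ≐ true.
Bind y1 := branch(x1, zero, x); no other remaining equation mentions y1.
Delete trivial equation nil ≐ nil.
Delete trivial equation true ≐ true.
Delete trivial equation branch(b, true, true) ≐ branch(b, true, true).
Delete trivial equation r(one, d) ≐ r(one, d).
Decompose r/2: pair(true, d) ≐ pair(true, d),  h(true, r(true, v), zero) ≐ h(true, q, zero).
Delete trivial equation pair(true, d) ≐ pair(true, d).
Decompose h/3: true ≐ true,  r(true, v) ≐ q,  zero ≐ zero.
Delete trivial equation true ≐ true.
Bind q := r(true, v); substituting into the one remaining equation that mentions q gives: r(true, h(b, nil, branch(r(true, v), v, zero))) ≐ r(true, h(b, x1, x)).
Delete trivial equation zero ≐ zero.
Decompose branch/3: pair(v, true) ≐ pair(branch(r(x1, x1), h(x1, one, zero), x1), true),  zero ≐ zero,  r(b, zero) ≐ r(b, zero).
Decompose pair/2: v ≐ branch(r(x1, x1), h(x1, one, zero), x1),  true ≐ true.
Bind v := branch(r(x1, x1), h(x1, one, zero), x1); substituting into the one remaining equation that mentions v gives: r(true, h(b, nil, branch(r(true, branch(r(x1, x1), h(x1, one, zero), x1)), branch(r(x1, x1), h(x1, one, zero), x1), zero))) ≐ r(true, h(b, x1, x)). Substituting into the earlier binding gives q := r(true, branch(r(x1, x1), h(x1, one, zero), x1)).
Delete trivial equation true ≐ true.
Delete trivial equation zero ≐ zero.
Delete trivial equation r(b, zero) ≐ r(b, zero).
Decompose r/2: true ≐ true,  h(b, nil, branch(r(true, branch(r(x1, x1), h(x1, one, zero), x1)), branch(r(x1, x1), h(x1, one, zero), x1), zero)) ≐ h(b, x1, x).
Delete trivial equation true ≐ true.
Decompose h/3: b ≐ b,  nil ≐ x1,  branch(r(true, branch(r(x1, x1), h(x1, one, zero), x1)), branch(r(x1, x1), h(x1, one, zero), x1), zero) ≐ x.
Delete trivial equation b ≐ b.
Bind x1 := nil; substituting into the remaining equation gives: branch(r(true, branch(r(nil, nil), h(nil, one, zero), nil)), branch(r(nil, nil), h(nil, one, zero), nil), zero) ≐ x. Substituting into the earlier bindings gives y1 := branch(nil, zero, x), q := r(true, branch(r(nil, nil), h(nil, one, zero), nil)), v := branch(r(nil, nil), h(nil, one, zero), nil).
Bind x := branch(r(true, branch(r(nil, nil), h(nil, one, zero), nil)), branch(r(nil, nil), h(nil, one, zero), nil), zero). Substituting into the earlier binding gives y1 := branch(nil, zero, branch(r(true, branch(r(nil, nil), h(nil, one, zero), nil)), branch(r(nil, nil), h(nil, one, zero), nil), zero)).
No equations remain and no clash or occurs-check failure arose, so a unifier exists.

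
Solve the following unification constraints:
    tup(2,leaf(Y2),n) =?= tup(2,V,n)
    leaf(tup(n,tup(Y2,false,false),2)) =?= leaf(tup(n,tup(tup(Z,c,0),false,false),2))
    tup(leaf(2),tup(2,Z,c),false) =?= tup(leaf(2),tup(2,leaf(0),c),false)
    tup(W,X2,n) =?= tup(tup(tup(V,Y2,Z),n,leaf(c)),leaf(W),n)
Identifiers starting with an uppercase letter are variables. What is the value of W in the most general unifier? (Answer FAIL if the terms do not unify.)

Decompose tup/3: 2 =?= 2,  leaf(Y2) =?= V,  n =?= n.
Delete trivial equation 2 =?= 2.
Bind V := leaf(Y2); substituting into the one remaining equation that mentions V gives: tup(W,X2,n) =?= tup(tup(tup(leaf(Y2),Y2,Z),n,leaf(c)),leaf(W),n).
Delete trivial equation n =?= n.
Decompose leaf/1: tup(n,tup(Y2,false,false),2) =?= tup(n,tup(tup(Z,c,0),false,false),2).
Decompose tup/3: n =?= n,  tup(Y2,false,false) =?= tup(tup(Z,c,0),false,false),  2 =?= 2.
Delete trivial equation n =?= n.
Decompose tup/3: Y2 =?= tup(Z,c,0),  false =?= false,  false =?= false.
Bind Y2 := tup(Z,c,0); substituting into the one remaining equation that mentions Y2 gives: tup(W,X2,n) =?= tup(tup(tup(leaf(tup(Z,c,0)),tup(Z,c,0),Z),n,leaf(c)),leaf(W),n). Substituting into the earlier binding gives V := leaf(tup(Z,c,0)).
Delete trivial equation false =?= false.
Delete trivial equation false =?= false.
Delete trivial equation 2 =?= 2.
Decompose tup/3: leaf(2) =?= leaf(2),  tup(2,Z,c) =?= tup(2,leaf(0),c),  false =?= false.
Delete trivial equation leaf(2) =?= leaf(2).
Decompose tup/3: 2 =?= 2,  Z =?= leaf(0),  c =?= c.
Delete trivial equation 2 =?= 2.
Bind Z := leaf(0); substituting into the one remaining equation that mentions Z gives: tup(W,X2,n) =?= tup(tup(tup(leaf(tup(leaf(0),c,0)),tup(leaf(0),c,0),leaf(0)),n,leaf(c)),leaf(W),n). Substituting into the earlier bindings gives V := leaf(tup(leaf(0),c,0)), Y2 := tup(leaf(0),c,0).
Delete trivial equation c =?= c.
Delete trivial equation false =?= false.
Decompose tup/3: W =?= tup(tup(leaf(tup(leaf(0),c,0)),tup(leaf(0),c,0),leaf(0)),n,leaf(c)),  X2 =?= leaf(W),  n =?= n.
Bind W := tup(tup(leaf(tup(leaf(0),c,0)),tup(leaf(0),c,0),leaf(0)),n,leaf(c)); substituting into the one remaining equation that mentions W gives: X2 =?= leaf(tup(tup(leaf(tup(leaf(0),c,0)),tup(leaf(0),c,0),leaf(0)),n,leaf(c))).
Bind X2 := leaf(tup(tup(leaf(tup(leaf(0),c,0)),tup(leaf(0),c,0),leaf(0)),n,leaf(c))); no other remaining equation mentions X2.
Delete trivial equation n =?= n.
MGU = { V ↦ leaf(tup(leaf(0),c,0)), Y2 ↦ tup(leaf(0),c,0), Z ↦ leaf(0), W ↦ tup(tup(leaf(tup(leaf(0),c,0)),tup(leaf(0),c,0),leaf(0)),n,leaf(c)), X2 ↦ leaf(tup(tup(leaf(tup(leaf(0),c,0)),tup(leaf(0),c,0),leaf(0)),n,leaf(c))) }, so W ↦ tup(tup(leaf(tup(leaf(0),c,0)),tup(leaf(0),c,0),leaf(0)),n,leaf(c)).

tup(tup(leaf(tup(leaf(0),c,0)),tup(leaf(0),c,0),leaf(0)),n,leaf(c))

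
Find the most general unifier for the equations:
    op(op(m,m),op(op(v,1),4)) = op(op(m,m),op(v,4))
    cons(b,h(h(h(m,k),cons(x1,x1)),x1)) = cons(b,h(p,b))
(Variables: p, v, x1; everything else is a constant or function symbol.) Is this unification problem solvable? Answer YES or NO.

NO

Decompose op/2: op(m,m) = op(m,m),  op(op(v,1),4) = op(v,4).
Delete trivial equation op(m,m) = op(m,m).
Decompose op/2: op(v,1) = v,  4 = 4.
Occurs check fails: v occurs in op(v,1); the equation v = op(v,1) has no finite solution.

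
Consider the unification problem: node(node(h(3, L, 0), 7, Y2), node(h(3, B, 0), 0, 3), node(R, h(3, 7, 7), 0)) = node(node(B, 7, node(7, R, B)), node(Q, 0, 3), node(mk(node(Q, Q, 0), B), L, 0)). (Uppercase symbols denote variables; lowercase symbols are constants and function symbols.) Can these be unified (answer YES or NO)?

Decompose node/3: node(h(3, L, 0), 7, Y2) = node(B, 7, node(7, R, B)),  node(h(3, B, 0), 0, 3) = node(Q, 0, 3),  node(R, h(3, 7, 7), 0) = node(mk(node(Q, Q, 0), B), L, 0).
Decompose node/3: h(3, L, 0) = B,  7 = 7,  Y2 = node(7, R, B).
Bind B := h(3, L, 0); substituting into the 3 remaining equations that mention B gives: Y2 = node(7, R, h(3, L, 0)),  node(h(3, h(3, L, 0), 0), 0, 3) = node(Q, 0, 3),  node(R, h(3, 7, 7), 0) = node(mk(node(Q, Q, 0), h(3, L, 0)), L, 0).
Delete trivial equation 7 = 7.
Bind Y2 := node(7, R, h(3, L, 0)); no other remaining equation mentions Y2.
Decompose node/3: h(3, h(3, L, 0), 0) = Q,  0 = 0,  3 = 3.
Bind Q := h(3, h(3, L, 0), 0); substituting into the one remaining equation that mentions Q gives: node(R, h(3, 7, 7), 0) = node(mk(node(h(3, h(3, L, 0), 0), h(3, h(3, L, 0), 0), 0), h(3, L, 0)), L, 0).
Delete trivial equation 0 = 0.
Delete trivial equation 3 = 3.
Decompose node/3: R = mk(node(h(3, h(3, L, 0), 0), h(3, h(3, L, 0), 0), 0), h(3, L, 0)),  h(3, 7, 7) = L,  0 = 0.
Bind R := mk(node(h(3, h(3, L, 0), 0), h(3, h(3, L, 0), 0), 0), h(3, L, 0)); no other remaining equation mentions R. Substituting into the earlier binding gives Y2 := node(7, mk(node(h(3, h(3, L, 0), 0), h(3, h(3, L, 0), 0), 0), h(3, L, 0)), h(3, L, 0)).
Bind L := h(3, 7, 7); no other remaining equation mentions L. Substituting into the earlier bindings gives B := h(3, h(3, 7, 7), 0), Y2 := node(7, mk(node(h(3, h(3, h(3, 7, 7), 0), 0), h(3, h(3, h(3, 7, 7), 0), 0), 0), h(3, h(3, 7, 7), 0)), h(3, h(3, 7, 7), 0)), Q := h(3, h(3, h(3, 7, 7), 0), 0), R := mk(node(h(3, h(3, h(3, 7, 7), 0), 0), h(3, h(3, h(3, 7, 7), 0), 0), 0), h(3, h(3, 7, 7), 0)).
Delete trivial equation 0 = 0.
No equations remain and no clash or occurs-check failure arose, so a unifier exists.

YES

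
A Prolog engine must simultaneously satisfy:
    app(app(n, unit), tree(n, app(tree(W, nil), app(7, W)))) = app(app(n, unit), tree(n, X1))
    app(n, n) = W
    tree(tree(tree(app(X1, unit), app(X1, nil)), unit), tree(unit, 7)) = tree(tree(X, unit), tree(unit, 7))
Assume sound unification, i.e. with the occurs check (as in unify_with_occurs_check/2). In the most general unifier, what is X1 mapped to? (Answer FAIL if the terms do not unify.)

Decompose app/2: app(n, unit) = app(n, unit),  tree(n, app(tree(W, nil), app(7, W))) = tree(n, X1).
Delete trivial equation app(n, unit) = app(n, unit).
Decompose tree/2: n = n,  app(tree(W, nil), app(7, W)) = X1.
Delete trivial equation n = n.
Bind X1 := app(tree(W, nil), app(7, W)); substituting into the one remaining equation that mentions X1 gives: tree(tree(tree(app(app(tree(W, nil), app(7, W)), unit), app(app(tree(W, nil), app(7, W)), nil)), unit), tree(unit, 7)) = tree(tree(X, unit), tree(unit, 7)).
Bind W := app(n, n); substituting into the remaining equation gives: tree(tree(tree(app(app(tree(app(n, n), nil), app(7, app(n, n))), unit), app(app(tree(app(n, n), nil), app(7, app(n, n))), nil)), unit), tree(unit, 7)) = tree(tree(X, unit), tree(unit, 7)). Substituting into the earlier binding gives X1 := app(tree(app(n, n), nil), app(7, app(n, n))).
Decompose tree/2: tree(tree(app(app(tree(app(n, n), nil), app(7, app(n, n))), unit), app(app(tree(app(n, n), nil), app(7, app(n, n))), nil)), unit) = tree(X, unit),  tree(unit, 7) = tree(unit, 7).
Decompose tree/2: tree(app(app(tree(app(n, n), nil), app(7, app(n, n))), unit), app(app(tree(app(n, n), nil), app(7, app(n, n))), nil)) = X,  unit = unit.
Bind X := tree(app(app(tree(app(n, n), nil), app(7, app(n, n))), unit), app(app(tree(app(n, n), nil), app(7, app(n, n))), nil)); no other remaining equation mentions X.
Delete trivial equation unit = unit.
Delete trivial equation tree(unit, 7) = tree(unit, 7).
MGU = { X1 ↦ app(tree(app(n, n), nil), app(7, app(n, n))), W ↦ app(n, n), X ↦ tree(app(app(tree(app(n, n), nil), app(7, app(n, n))), unit), app(app(tree(app(n, n), nil), app(7, app(n, n))), nil)) }, so X1 ↦ app(tree(app(n, n), nil), app(7, app(n, n))).

app(tree(app(n, n), nil), app(7, app(n, n)))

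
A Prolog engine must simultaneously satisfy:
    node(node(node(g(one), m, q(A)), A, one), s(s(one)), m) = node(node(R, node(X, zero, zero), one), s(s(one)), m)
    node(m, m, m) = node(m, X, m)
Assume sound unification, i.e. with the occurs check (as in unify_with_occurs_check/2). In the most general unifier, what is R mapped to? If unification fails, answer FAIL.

node(g(one), m, q(node(m, zero, zero)))

Decompose node/3: node(node(g(one), m, q(A)), A, one) = node(R, node(X, zero, zero), one),  s(s(one)) = s(s(one)),  m = m.
Decompose node/3: node(g(one), m, q(A)) = R,  A = node(X, zero, zero),  one = one.
Bind R := node(g(one), m, q(A)); no other remaining equation mentions R.
Bind A := node(X, zero, zero); no other remaining equation mentions A. Substituting into the earlier binding gives R := node(g(one), m, q(node(X, zero, zero))).
Delete trivial equation one = one.
Delete trivial equation s(s(one)) = s(s(one)).
Delete trivial equation m = m.
Decompose node/3: m = m,  m = X,  m = m.
Delete trivial equation m = m.
Bind X := m; no other remaining equation mentions X. Substituting into the earlier bindings gives R := node(g(one), m, q(node(m, zero, zero))), A := node(m, zero, zero).
Delete trivial equation m = m.
MGU = { R -> node(g(one), m, q(node(m, zero, zero))), A -> node(m, zero, zero), X -> m }, so R -> node(g(one), m, q(node(m, zero, zero))).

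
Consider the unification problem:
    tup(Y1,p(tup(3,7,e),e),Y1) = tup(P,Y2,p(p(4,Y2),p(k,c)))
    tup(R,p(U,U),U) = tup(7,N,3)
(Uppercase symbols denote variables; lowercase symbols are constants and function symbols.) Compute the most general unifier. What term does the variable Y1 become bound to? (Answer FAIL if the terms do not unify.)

p(p(4,p(tup(3,7,e),e)),p(k,c))

Decompose tup/3: Y1 = P,  p(tup(3,7,e),e) = Y2,  Y1 = p(p(4,Y2),p(k,c)).
Bind Y1 := P; substituting into the one remaining equation that mentions Y1 gives: P = p(p(4,Y2),p(k,c)).
Bind Y2 := p(tup(3,7,e),e); substituting into the one remaining equation that mentions Y2 gives: P = p(p(4,p(tup(3,7,e),e)),p(k,c)).
Bind P := p(p(4,p(tup(3,7,e),e)),p(k,c)); no other remaining equation mentions P. Substituting into the earlier binding gives Y1 := p(p(4,p(tup(3,7,e),e)),p(k,c)).
Decompose tup/3: R = 7,  p(U,U) = N,  U = 3.
Bind R := 7; no other remaining equation mentions R.
Bind N := p(U,U); no other remaining equation mentions N.
Bind U := 3. Substituting into the earlier binding gives N := p(3,3).
MGU = { Y1 := p(p(4,p(tup(3,7,e),e)),p(k,c)), Y2 := p(tup(3,7,e),e), P := p(p(4,p(tup(3,7,e),e)),p(k,c)), R := 7, N := p(3,3), U := 3 }, so Y1 := p(p(4,p(tup(3,7,e),e)),p(k,c)).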